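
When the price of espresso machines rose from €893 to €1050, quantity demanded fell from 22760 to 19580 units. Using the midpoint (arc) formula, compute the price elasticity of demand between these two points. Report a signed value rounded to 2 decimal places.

-0.93

%ΔQ = (19580 − 22760) / [(22760 + 19580)/2] = -3180/21170 = -0.150212…
%ΔP = (1050 − 893) / [(893 + 1050)/2] = 157/971.5 = 0.161605…
Arc Ed = %ΔQ / %ΔP = (-3180/21170) / (157/971.5) = -0.9295…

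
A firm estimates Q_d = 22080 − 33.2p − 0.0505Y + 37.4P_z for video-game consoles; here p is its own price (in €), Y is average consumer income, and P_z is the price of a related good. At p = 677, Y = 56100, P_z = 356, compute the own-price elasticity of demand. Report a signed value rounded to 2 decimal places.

At the given values, Q_d = 22080 − 33.2(677) − 0.0505(56100) + 37.4(356) = 10084.95.
∂Q_d/∂p = −33.2.
E = (-33.2) × (677/10084.95) = -2.2287…

-2.23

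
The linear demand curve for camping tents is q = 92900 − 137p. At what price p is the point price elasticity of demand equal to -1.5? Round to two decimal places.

Ed = −137p/(92900 − 137p). Set this equal to -1.5:
137p = 1.5·(92900 − 137p) ⇒ 137p(1 + 1.5) = 1.5·92900
p = 1.5·92900 / (137·2.5) = 406.8613…

406.86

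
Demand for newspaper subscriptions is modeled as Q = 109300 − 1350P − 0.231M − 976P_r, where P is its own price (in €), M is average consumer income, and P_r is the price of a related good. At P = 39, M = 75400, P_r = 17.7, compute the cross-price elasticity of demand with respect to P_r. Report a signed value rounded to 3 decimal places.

-0.787

At the given values, Q = 109300 − 1350(39) − 0.231(75400) − 976(17.7) = 21957.4.
∂Q/∂P_r = -976.
E = (-976) × (17.7/21957.4) = -0.78675…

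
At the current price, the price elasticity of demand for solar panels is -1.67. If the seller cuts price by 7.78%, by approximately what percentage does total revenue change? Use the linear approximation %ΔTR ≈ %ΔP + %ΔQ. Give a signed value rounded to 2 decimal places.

+5.21%

%ΔQ ≈ Ed × %ΔP = (-1.67) × (-7.78%) = +12.9926%
%ΔTR ≈ %ΔP + %ΔQ = (-7.78%) + (+12.9926%) = +5.2126%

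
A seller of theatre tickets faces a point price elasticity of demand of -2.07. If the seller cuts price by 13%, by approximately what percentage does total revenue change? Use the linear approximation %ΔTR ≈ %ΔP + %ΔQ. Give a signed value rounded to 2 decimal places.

%ΔQ ≈ Ed × %ΔP = (-2.07) × (-13%) = +26.9100%
%ΔTR ≈ %ΔP + %ΔQ = (-13%) + (+26.9100%) = +13.9100%

+13.91%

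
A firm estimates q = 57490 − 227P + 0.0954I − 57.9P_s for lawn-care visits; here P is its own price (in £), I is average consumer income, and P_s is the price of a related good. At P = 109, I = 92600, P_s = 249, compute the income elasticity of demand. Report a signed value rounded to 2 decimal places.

0.33

At the given values, q = 57490 − 227(109) + 0.0954(92600) − 57.9(249) = 27163.94.
∂q/∂I = 0.0954.
E = (0.0954) × (92600/27163.94) = 0.3252…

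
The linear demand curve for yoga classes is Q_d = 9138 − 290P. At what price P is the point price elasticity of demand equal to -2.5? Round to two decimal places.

Ed = −290P/(9138 − 290P). Set this equal to -2.5:
290P = 2.5·(9138 − 290P) ⇒ 290P(1 + 2.5) = 2.5·9138
P = 2.5·9138 / (290·3.5) = 22.5073…

22.51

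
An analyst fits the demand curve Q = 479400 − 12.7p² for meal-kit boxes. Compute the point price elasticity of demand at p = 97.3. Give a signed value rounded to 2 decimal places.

dQ/dp = −2·12.7·p = -2471.42. At p = 97.3, Q = 359165.417.
Ed = (dQ/dp)·(p/Q) = (-2471.42) × (97.3/359165.417) = -0.6695…

-0.67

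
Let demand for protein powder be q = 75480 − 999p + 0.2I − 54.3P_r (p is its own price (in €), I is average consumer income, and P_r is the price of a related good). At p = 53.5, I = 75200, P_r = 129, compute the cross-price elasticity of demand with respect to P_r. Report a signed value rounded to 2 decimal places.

At the given values, q = 75480 − 999(53.5) + 0.2(75200) − 54.3(129) = 30068.8.
∂q/∂P_r = -54.3.
E = (-54.3) × (129/30068.8) = -0.2329…

-0.23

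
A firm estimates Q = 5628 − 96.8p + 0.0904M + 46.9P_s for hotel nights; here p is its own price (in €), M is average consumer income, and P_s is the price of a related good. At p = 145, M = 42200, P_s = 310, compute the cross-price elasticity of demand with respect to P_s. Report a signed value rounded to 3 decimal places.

At the given values, Q = 5628 − 96.8(145) + 0.0904(42200) + 46.9(310) = 9945.88.
∂Q/∂P_s = 46.9.
E = (46.9) × (310/9945.88) = 1.46181…

1.462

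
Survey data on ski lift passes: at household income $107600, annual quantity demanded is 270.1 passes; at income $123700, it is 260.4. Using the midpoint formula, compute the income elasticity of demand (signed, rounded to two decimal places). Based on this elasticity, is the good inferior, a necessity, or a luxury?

-0.26; inferior

%ΔQ = (260.4 − 270.1)/[( 270.1 + 260.4)/2] = -9.7/265.25 = -0.036569…
%ΔIncome = (123700 − 107600)/[( 107600 + 123700)/2] = 16100/115650 = 0.139213…
E_income = (-9.7/265.25) / (16100/115650) = -0.2626…
E_income < 0 ⇒ inferior good.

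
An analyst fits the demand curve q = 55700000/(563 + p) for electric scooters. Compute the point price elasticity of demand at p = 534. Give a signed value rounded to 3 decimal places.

dq/dp = −55700000/(563 + p)² = -46.2852. At p = 534, q = 50774.8.
Ed = (dq/dp)·(p/q) = (-46.2852) × (534/50774.8) = -0.48678…

-0.487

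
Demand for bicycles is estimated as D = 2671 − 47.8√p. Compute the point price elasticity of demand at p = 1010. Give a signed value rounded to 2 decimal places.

dD/dp = −47.8/(2√p) = -0.752034. At p = 1010, D = 1151.89.
Ed = (dD/dp)·(p/D) = (-0.752034) × (1010/1151.89) = -0.6593…

-0.66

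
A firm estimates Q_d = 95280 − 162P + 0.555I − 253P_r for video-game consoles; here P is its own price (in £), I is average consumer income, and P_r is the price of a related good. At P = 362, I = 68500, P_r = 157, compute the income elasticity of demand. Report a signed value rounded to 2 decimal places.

1.09

At the given values, Q_d = 95280 − 162(362) + 0.555(68500) − 253(157) = 34932.5.
∂Q_d/∂I = 0.555.
E = (0.555) × (68500/34932.5) = 1.0883…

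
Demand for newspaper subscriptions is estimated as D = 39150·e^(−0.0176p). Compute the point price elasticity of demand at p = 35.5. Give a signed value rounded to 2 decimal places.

-0.62

dD/dp = −0.0176·D = -368.89. At p = 35.5, D = 20959.7.
Ed = (dD/dp)·(p/D) = (-368.89) × (35.5/20959.7) = -0.6248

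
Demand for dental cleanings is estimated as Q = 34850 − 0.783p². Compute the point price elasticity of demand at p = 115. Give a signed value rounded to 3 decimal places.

dQ/dp = −2·0.783·p = -180.09. At p = 115, Q = 24494.825.
Ed = (dQ/dp)·(p/Q) = (-180.09) × (115/24494.825) = -0.84549…

-0.845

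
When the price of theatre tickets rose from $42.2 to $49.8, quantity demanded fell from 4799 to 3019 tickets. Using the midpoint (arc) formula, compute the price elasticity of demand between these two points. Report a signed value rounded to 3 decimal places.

%ΔQ = (3019 − 4799) / [(4799 + 3019)/2] = -1780/3909 = -0.455359…
%ΔP = (49.8 − 42.2) / [(42.2 + 49.8)/2] = 7.6/46 = 0.165217…
Arc Ed = %ΔQ / %ΔP = (-1780/3909) / (7.6/46) = -2.75612…

-2.756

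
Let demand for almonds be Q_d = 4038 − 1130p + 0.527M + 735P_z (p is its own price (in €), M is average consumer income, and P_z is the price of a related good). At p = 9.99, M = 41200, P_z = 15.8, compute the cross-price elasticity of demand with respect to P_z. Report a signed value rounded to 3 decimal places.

At the given values, Q_d = 4038 − 1130(9.99) + 0.527(41200) + 735(15.8) = 26074.7.
∂Q_d/∂P_z = 735.
E = (735) × (15.8/26074.7) = 0.44537…

0.445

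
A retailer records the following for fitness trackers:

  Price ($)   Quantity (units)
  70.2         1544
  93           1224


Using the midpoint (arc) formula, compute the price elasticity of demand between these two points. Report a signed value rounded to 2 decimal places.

%ΔQ = (1224 − 1544) / [(1544 + 1224)/2] = -320/1384 = -0.231213…
%ΔP = (93 − 70.2) / [(70.2 + 93)/2] = 22.8/81.6 = 0.279411…
Arc Ed = %ΔQ / %ΔP = (-320/1384) / (22.8/81.6) = -0.8275…

-0.83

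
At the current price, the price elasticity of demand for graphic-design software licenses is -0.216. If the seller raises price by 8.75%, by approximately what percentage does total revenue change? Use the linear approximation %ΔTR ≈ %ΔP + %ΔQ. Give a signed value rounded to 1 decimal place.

%ΔQ ≈ Ed × %ΔP = (-0.216) × (+8.75%) = -1.8900%
%ΔTR ≈ %ΔP + %ΔQ = (+8.75%) + (-1.8900%) = +6.8600%

+6.9%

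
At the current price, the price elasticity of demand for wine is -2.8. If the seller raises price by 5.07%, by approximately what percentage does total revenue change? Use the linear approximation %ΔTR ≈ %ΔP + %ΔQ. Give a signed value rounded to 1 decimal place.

%ΔQ ≈ Ed × %ΔP = (-2.8) × (+5.07%) = -14.1960%
%ΔTR ≈ %ΔP + %ΔQ = (+5.07%) + (-14.1960%) = -9.1260%

-9.1%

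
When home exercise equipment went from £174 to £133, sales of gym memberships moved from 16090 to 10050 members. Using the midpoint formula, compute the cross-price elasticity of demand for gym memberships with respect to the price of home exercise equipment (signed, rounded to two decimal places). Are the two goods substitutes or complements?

%ΔQ_{gym memberships} = (10050 − 16090)/avg = -6040/13070 = -0.462127…
%ΔP_{home exercise equipment} = (133 − 174)/avg = -41/153.5 = -0.267100…
E_cross = (-6040/13070) / (-41/153.5) = 1.7301…
E_cross > 0 ⇒ the goods are substitutes.

1.73; substitutes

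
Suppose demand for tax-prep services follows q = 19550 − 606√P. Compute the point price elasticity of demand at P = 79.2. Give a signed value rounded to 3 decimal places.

-0.190

dq/dP = −606/(2√P) = -34.0471. At P = 79.2, q = 14156.9.
Ed = (dq/dP)·(P/q) = (-34.0471) × (79.2/14156.9) = -0.19047…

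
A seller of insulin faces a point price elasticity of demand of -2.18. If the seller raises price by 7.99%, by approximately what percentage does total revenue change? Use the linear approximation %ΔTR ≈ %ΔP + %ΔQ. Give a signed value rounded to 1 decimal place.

%ΔQ ≈ Ed × %ΔP = (-2.18) × (+7.99%) = -17.4182%
%ΔTR ≈ %ΔP + %ΔQ = (+7.99%) + (-17.4182%) = -9.4282%

-9.4%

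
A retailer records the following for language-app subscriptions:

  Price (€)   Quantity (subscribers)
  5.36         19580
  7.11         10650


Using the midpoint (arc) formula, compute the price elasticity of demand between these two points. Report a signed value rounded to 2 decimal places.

-2.10

%ΔQ = (10650 − 19580) / [(19580 + 10650)/2] = -8930/15115 = -0.590803…
%ΔP = (7.11 − 5.36) / [(5.36 + 7.11)/2] = 1.75/6.235 = 0.280673…
Arc Ed = %ΔQ / %ΔP = (-8930/15115) / (1.75/6.235) = -2.1049…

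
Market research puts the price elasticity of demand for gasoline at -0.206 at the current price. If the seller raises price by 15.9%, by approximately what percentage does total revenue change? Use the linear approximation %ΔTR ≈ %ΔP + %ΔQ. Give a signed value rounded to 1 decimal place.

+12.6%

%ΔQ ≈ Ed × %ΔP = (-0.206) × (+15.9%) = -3.2754%
%ΔTR ≈ %ΔP + %ΔQ = (+15.9%) + (-3.2754%) = +12.6246%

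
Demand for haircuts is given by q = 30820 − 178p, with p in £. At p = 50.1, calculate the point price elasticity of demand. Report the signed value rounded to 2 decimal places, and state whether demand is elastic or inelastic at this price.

-0.41; inelastic

dq/dp = −178. At p = 50.1, q = 30820 − 178(50.1) = 21902.2.
Ed = (dq/dp)·(p/q) = −178 × (50.1/21902.2) = -0.4071…
|Ed| = 0.41 < 1, so demand is inelastic.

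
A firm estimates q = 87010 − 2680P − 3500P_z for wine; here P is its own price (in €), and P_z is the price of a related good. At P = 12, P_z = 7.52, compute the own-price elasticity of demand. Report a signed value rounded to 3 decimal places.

At the given values, q = 87010 − 2680(12) − 3500(7.52) = 28530.
∂q/∂P = −2680.
E = (-2680) × (12/28530) = -1.12723…

-1.127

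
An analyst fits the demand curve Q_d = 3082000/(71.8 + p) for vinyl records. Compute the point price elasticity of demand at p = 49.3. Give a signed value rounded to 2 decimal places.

-0.41

dQ_d/dp = −3082000/(71.8 + p)² = -210.157. At p = 49.3, Q_d = 25450.
Ed = (dQ_d/dp)·(p/Q_d) = (-210.157) × (49.3/25450) = -0.4071…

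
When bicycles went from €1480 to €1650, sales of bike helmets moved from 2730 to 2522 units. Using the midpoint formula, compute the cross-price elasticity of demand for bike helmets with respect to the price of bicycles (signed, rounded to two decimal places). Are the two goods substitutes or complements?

%ΔQ_{bike helmets} = (2522 − 2730)/avg = -208/2626 = -0.079207…
%ΔP_{bicycles} = (1650 − 1480)/avg = 170/1565 = 0.108626…
E_cross = (-208/2626) / (170/1565) = -0.7291…
E_cross < 0 ⇒ the goods are complements.

-0.73; complements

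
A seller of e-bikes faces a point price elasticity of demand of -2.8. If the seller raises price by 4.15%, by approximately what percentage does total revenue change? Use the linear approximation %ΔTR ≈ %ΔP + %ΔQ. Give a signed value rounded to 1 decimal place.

%ΔQ ≈ Ed × %ΔP = (-2.8) × (+4.15%) = -11.6200%
%ΔTR ≈ %ΔP + %ΔQ = (+4.15%) + (-11.6200%) = -7.4700%

-7.5%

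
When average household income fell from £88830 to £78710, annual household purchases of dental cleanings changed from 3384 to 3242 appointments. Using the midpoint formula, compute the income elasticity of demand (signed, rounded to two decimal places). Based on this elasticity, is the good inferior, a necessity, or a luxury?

0.35; necessity

%ΔQ = (3242 − 3384)/[( 3384 + 3242)/2] = -142/3313 = -0.042861…
%ΔIncome = (78710 − 88830)/[( 88830 + 78710)/2] = -10120/83770 = -0.120806…
E_income = (-142/3313) / (-10120/83770) = 0.3547…
0 < E_income < 1 ⇒ normal good, necessity.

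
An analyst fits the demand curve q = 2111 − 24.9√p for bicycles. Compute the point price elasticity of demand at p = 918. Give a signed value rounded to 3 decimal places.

dq/dp = −24.9/(2√p) = -0.410911. At p = 918, q = 1356.57.
Ed = (dq/dp)·(p/q) = (-0.410911) × (918/1356.57) = -0.27806…

-0.278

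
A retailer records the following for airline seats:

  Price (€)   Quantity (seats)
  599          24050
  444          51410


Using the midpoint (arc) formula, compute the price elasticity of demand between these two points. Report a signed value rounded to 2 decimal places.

%ΔQ = (51410 − 24050) / [(24050 + 51410)/2] = 27360/37730 = 0.725152…
%ΔP = (444 − 599) / [(599 + 444)/2] = -155/521.5 = -0.297219…
Arc Ed = %ΔQ / %ΔP = (27360/37730) / (-155/521.5) = -2.4397…

-2.44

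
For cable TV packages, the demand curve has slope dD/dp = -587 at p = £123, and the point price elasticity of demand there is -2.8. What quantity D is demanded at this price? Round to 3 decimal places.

Ed = (dD/dp)·(p/D) ⇒ D = (dD/dp)·p/Ed = (-587)·123/(-2.8) = 25786.07142…

25786.071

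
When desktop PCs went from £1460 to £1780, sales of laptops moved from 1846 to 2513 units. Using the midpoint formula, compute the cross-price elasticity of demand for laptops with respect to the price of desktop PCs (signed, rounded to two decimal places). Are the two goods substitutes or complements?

1.55; substitutes

%ΔQ_{laptops} = (2513 − 1846)/avg = 667/2179.5 = 0.306033…
%ΔP_{desktop PCs} = (1780 − 1460)/avg = 320/1620 = 0.197530…
E_cross = (667/2179.5) / (320/1620) = 1.5492…
E_cross > 0 ⇒ the goods are substitutes.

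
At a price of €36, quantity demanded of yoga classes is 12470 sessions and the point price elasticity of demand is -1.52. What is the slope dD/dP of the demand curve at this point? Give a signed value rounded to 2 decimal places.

Ed = (dD/dP)·(P/D) ⇒ dD/dP = Ed·D/P = (-1.52)·12470/36 = -526.5111…

-526.51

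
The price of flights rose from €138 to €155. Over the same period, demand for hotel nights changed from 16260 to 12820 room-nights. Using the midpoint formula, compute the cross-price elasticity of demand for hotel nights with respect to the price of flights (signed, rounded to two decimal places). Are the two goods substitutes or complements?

%ΔQ_{hotel nights} = (12820 − 16260)/avg = -3440/14540 = -0.236588…
%ΔP_{flights} = (155 − 138)/avg = 17/146.5 = 0.116040…
E_cross = (-3440/14540) / (17/146.5) = -2.0388…
E_cross < 0 ⇒ the goods are complements.

-2.04; complements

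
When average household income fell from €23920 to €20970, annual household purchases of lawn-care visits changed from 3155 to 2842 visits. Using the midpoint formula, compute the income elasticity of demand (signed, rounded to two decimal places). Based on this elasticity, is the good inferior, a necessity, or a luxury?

0.79; necessity

%ΔQ = (2842 − 3155)/[( 3155 + 2842)/2] = -313/2998.5 = -0.104385…
%ΔIncome = (20970 − 23920)/[( 23920 + 20970)/2] = -2950/22445 = -0.131432…
E_income = (-313/2998.5) / (-2950/22445) = 0.7942…
0 < E_income < 1 ⇒ normal good, necessity.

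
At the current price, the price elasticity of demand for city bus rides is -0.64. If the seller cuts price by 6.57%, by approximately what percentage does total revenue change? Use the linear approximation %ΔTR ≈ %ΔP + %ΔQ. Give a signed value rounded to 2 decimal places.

%ΔQ ≈ Ed × %ΔP = (-0.64) × (-6.57%) = +4.2048%
%ΔTR ≈ %ΔP + %ΔQ = (-6.57%) + (+4.2048%) = -2.3652%

-2.37%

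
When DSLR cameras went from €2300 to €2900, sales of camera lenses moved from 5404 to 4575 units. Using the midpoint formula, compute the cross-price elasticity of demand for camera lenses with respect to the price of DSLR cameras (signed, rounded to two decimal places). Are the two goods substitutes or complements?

%ΔQ_{camera lenses} = (4575 − 5404)/avg = -829/4989.5 = -0.166148…
%ΔP_{DSLR cameras} = (2900 − 2300)/avg = 600/2600 = 0.230769…
E_cross = (-829/4989.5) / (600/2600) = -0.7199…
E_cross < 0 ⇒ the goods are complements.

-0.72; complements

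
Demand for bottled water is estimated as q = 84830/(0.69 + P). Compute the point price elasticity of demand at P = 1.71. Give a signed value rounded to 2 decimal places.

-0.71

dq/dP = −84830/(0.69 + P)² = -14727.4. At P = 1.71, q = 35345.8.
Ed = (dq/dP)·(P/q) = (-14727.4) × (1.71/35345.8) = -0.7125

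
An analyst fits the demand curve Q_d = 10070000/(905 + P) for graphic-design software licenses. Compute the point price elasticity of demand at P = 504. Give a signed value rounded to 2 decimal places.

-0.36

dQ_d/dP = −10070000/(905 + P)² = -5.07233. At P = 504, Q_d = 7146.91.
Ed = (dQ_d/dP)·(P/Q_d) = (-5.07233) × (504/7146.91) = -0.3577…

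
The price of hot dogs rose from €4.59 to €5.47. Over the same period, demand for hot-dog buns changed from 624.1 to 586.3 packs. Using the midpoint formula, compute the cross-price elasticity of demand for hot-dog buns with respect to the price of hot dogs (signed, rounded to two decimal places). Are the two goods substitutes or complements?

%ΔQ_{hot-dog buns} = (586.3 − 624.1)/avg = -37.8/605.2 = -0.062458…
%ΔP_{hot dogs} = (5.47 − 4.59)/avg = 0.88/5.03 = 0.174950…
E_cross = (-37.8/605.2) / (0.88/5.03) = -0.3570…
E_cross < 0 ⇒ the goods are complements.

-0.36; complements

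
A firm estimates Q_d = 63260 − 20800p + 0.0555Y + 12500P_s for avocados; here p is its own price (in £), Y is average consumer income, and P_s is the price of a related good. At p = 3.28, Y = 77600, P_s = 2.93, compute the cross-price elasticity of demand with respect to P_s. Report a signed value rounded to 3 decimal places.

At the given values, Q_d = 63260 − 20800(3.28) + 0.0555(77600) + 12500(2.93) = 35967.8.
∂Q_d/∂P_s = 12500.
E = (12500) × (2.93/35967.8) = 1.01827…

1.018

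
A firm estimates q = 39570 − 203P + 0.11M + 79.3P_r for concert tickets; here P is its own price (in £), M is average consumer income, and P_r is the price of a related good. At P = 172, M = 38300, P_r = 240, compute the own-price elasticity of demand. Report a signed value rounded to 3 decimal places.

At the given values, q = 39570 − 203(172) + 0.11(38300) + 79.3(240) = 27899.
∂q/∂P = −203.
E = (-203) × (172/27899) = -1.25151…

-1.252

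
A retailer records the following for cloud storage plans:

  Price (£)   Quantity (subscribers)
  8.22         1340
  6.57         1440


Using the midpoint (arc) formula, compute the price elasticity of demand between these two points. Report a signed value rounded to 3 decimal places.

%ΔQ = (1440 − 1340) / [(1340 + 1440)/2] = 100/1390 = 0.071942…
%ΔP = (6.57 − 8.22) / [(8.22 + 6.57)/2] = -1.65/7.395 = -0.223123…
Arc Ed = %ΔQ / %ΔP = (100/1390) / (-1.65/7.395) = -0.32243…

-0.322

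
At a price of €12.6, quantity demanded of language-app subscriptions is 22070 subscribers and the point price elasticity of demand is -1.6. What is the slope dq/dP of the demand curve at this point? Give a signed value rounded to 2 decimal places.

-2802.54

Ed = (dq/dP)·(P/q) ⇒ dq/dP = Ed·q/P = (-1.6)·22070/12.6 = -2802.5396…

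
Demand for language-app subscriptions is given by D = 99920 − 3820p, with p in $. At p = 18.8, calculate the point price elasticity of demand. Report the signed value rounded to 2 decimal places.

dD/dp = −3820. At p = 18.8, D = 99920 − 3820(18.8) = 28104.
Ed = (dD/dp)·(p/D) = −3820 × (18.8/28104) = -2.5553…

-2.56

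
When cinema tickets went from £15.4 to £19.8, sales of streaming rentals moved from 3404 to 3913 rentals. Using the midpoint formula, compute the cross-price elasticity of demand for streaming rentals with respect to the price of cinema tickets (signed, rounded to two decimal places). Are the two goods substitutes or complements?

0.56; substitutes

%ΔQ_{streaming rentals} = (3913 − 3404)/avg = 509/3658.5 = 0.139128…
%ΔP_{cinema tickets} = (19.8 − 15.4)/avg = 4.4/17.6 = 0.25
E_cross = (509/3658.5) / (4.4/17.6) = 0.5565…
E_cross > 0 ⇒ the goods are substitutes.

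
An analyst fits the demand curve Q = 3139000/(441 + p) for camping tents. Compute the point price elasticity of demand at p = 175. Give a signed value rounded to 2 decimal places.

-0.28

dQ/dp = −3139000/(441 + p)² = -8.27237. At p = 175, Q = 5095.78.
Ed = (dQ/dp)·(p/Q) = (-8.27237) × (175/5095.78) = -0.2840…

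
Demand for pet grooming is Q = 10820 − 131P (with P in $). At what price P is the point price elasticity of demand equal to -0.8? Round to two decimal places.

Ed = −131P/(10820 − 131P). Set this equal to -0.8:
131P = 0.8·(10820 − 131P) ⇒ 131P(1 + 0.8) = 0.8·10820
P = 0.8·10820 / (131·1.8) = 36.7090…

36.71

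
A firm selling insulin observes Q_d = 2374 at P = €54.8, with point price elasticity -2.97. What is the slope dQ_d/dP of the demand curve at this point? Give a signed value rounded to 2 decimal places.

Ed = (dQ_d/dP)·(P/Q_d) ⇒ dQ_d/dP = Ed·Q_d/P = (-2.97)·2374/54.8 = -128.6638…

-128.66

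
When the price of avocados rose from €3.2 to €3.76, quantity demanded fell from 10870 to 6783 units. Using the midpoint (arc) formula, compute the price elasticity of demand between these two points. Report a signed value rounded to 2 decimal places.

-2.88

%ΔQ = (6783 − 10870) / [(10870 + 6783)/2] = -4087/8826.5 = -0.463037…
%ΔP = (3.76 − 3.2) / [(3.2 + 3.76)/2] = 0.56/3.48 = 0.160919…
Arc Ed = %ΔQ / %ΔP = (-4087/8826.5) / (0.56/3.48) = -2.8774…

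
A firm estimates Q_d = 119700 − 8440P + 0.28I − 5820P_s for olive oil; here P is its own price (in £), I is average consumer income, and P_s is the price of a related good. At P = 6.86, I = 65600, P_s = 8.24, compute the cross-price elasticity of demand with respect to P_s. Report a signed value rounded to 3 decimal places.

At the given values, Q_d = 119700 − 8440(6.86) + 0.28(65600) − 5820(8.24) = 32212.8.
∂Q_d/∂P_s = -5820.
E = (-5820) × (8.24/32212.8) = -1.48874…

-1.489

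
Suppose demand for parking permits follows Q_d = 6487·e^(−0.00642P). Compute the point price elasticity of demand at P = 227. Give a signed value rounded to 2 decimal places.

dQ_d/dP = −0.00642·Q_d = -9.6976. At P = 227, Q_d = 1510.53.
Ed = (dQ_d/dP)·(P/Q_d) = (-9.6976) × (227/1510.53) = -1.4573…

-1.46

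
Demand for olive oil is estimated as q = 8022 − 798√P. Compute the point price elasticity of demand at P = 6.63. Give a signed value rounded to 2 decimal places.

dq/dP = −798/(2√P) = -154.959. At P = 6.63, q = 5967.25.
Ed = (dq/dP)·(P/q) = (-154.959) × (6.63/5967.25) = -0.1721…

-0.17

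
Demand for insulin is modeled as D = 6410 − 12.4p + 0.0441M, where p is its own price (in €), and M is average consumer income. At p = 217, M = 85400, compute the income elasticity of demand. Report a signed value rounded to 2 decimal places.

At the given values, D = 6410 − 12.4(217) + 0.0441(85400) = 7485.34.
∂D/∂M = 0.0441.
E = (0.0441) × (85400/7485.34) = 0.5031…

0.50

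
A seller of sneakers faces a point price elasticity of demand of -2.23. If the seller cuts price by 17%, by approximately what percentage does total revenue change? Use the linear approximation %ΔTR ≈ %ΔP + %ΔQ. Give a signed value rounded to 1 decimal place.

+20.9%

%ΔQ ≈ Ed × %ΔP = (-2.23) × (-17%) = +37.9100%
%ΔTR ≈ %ΔP + %ΔQ = (-17%) + (+37.9100%) = +20.9100%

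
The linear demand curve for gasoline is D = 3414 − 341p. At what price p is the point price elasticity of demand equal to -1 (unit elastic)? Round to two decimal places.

5.01

Ed = −341p/(3414 − 341p). Set this equal to -1:
341p = 1·(3414 − 341p) ⇒ 341p(1 + 1) = 1·3414
p = 1·3414 / (341·2) = 5.0058…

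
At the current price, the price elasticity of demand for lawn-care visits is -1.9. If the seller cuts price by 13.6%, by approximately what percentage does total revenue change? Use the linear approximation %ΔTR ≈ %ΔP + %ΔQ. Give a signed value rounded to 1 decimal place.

%ΔQ ≈ Ed × %ΔP = (-1.9) × (-13.6%) = +25.8400%
%ΔTR ≈ %ΔP + %ΔQ = (-13.6%) + (+25.8400%) = +12.2400%

+12.2%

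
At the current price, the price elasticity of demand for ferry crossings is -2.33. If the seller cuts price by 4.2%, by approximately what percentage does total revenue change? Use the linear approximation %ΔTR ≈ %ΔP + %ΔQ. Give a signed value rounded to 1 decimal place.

%ΔQ ≈ Ed × %ΔP = (-2.33) × (-4.2%) = +9.7860%
%ΔTR ≈ %ΔP + %ΔQ = (-4.2%) + (+9.7860%) = +5.5860%

+5.6%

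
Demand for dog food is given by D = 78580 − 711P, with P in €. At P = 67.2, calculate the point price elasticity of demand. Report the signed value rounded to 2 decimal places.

dD/dP = −711. At P = 67.2, D = 78580 − 711(67.2) = 30800.8.
Ed = (dD/dP)·(P/D) = −711 × (67.2/30800.8) = -1.5512…

-1.55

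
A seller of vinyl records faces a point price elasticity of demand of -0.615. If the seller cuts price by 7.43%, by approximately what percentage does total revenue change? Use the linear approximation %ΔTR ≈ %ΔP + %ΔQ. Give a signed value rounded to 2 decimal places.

-2.86%

%ΔQ ≈ Ed × %ΔP = (-0.615) × (-7.43%) = +4.5695%
%ΔTR ≈ %ΔP + %ΔQ = (-7.43%) + (+4.5695%) = -2.8606%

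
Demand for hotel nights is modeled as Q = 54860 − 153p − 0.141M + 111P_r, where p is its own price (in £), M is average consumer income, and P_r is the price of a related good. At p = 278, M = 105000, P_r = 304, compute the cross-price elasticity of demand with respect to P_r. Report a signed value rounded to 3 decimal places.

1.079

At the given values, Q = 54860 − 153(278) − 0.141(105000) + 111(304) = 31265.
∂Q/∂P_r = 111.
E = (111) × (304/31265) = 1.07928…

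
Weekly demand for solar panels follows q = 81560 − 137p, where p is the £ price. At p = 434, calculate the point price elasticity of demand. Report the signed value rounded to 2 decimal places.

-2.69

dq/dp = −137. At p = 434, q = 81560 − 137(434) = 22102.
Ed = (dq/dp)·(p/q) = −137 × (434/22102) = -2.6901…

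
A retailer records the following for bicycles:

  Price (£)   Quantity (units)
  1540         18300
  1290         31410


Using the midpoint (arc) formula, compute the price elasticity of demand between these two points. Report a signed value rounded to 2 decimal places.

%ΔQ = (31410 − 18300) / [(18300 + 31410)/2] = 13110/24855 = 0.527459…
%ΔP = (1290 − 1540) / [(1540 + 1290)/2] = -250/1415 = -0.176678…
Arc Ed = %ΔQ / %ΔP = (13110/24855) / (-250/1415) = -2.9854…

-2.99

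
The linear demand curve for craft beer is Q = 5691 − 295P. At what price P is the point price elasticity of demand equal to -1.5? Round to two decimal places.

11.57

Ed = −295P/(5691 − 295P). Set this equal to -1.5:
295P = 1.5·(5691 − 295P) ⇒ 295P(1 + 1.5) = 1.5·5691
P = 1.5·5691 / (295·2.5) = 11.5749…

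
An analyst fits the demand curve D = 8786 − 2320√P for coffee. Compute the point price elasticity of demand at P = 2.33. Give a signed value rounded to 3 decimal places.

-0.338

dD/dP = −2320/(2√P) = -759.941. At P = 2.33, D = 5244.67.
Ed = (dD/dP)·(P/D) = (-759.941) × (2.33/5244.67) = -0.33761…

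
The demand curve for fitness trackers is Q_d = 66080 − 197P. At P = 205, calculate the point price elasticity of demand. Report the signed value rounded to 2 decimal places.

-1.57

dQ_d/dP = −197. At P = 205, Q_d = 66080 − 197(205) = 25695.
Ed = (dQ_d/dP)·(P/Q_d) = −197 × (205/25695) = -1.5717…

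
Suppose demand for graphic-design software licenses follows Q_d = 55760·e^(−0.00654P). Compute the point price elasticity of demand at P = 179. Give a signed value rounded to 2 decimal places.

-1.17

dQ_d/dP = −0.00654·Q_d = -113.107. At P = 179, Q_d = 17294.6.
Ed = (dQ_d/dP)·(P/Q_d) = (-113.107) × (179/17294.6) = -1.1706…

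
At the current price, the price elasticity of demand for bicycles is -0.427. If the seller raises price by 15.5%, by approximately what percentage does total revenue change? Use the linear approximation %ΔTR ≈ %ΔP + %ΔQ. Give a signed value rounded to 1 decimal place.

+8.9%

%ΔQ ≈ Ed × %ΔP = (-0.427) × (+15.5%) = -6.6185%
%ΔTR ≈ %ΔP + %ΔQ = (+15.5%) + (-6.6185%) = +8.8815%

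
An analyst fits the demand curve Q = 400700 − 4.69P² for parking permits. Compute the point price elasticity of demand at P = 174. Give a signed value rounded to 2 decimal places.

-1.10

dQ/dP = −2·4.69·P = -1632.12. At P = 174, Q = 258705.56.
Ed = (dQ/dP)·(P/Q) = (-1632.12) × (174/258705.56) = -1.0977…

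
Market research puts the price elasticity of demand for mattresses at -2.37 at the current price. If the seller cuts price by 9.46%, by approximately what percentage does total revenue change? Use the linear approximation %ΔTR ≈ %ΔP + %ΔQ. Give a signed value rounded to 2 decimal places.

%ΔQ ≈ Ed × %ΔP = (-2.37) × (-9.46%) = +22.4202%
%ΔTR ≈ %ΔP + %ΔQ = (-9.46%) + (+22.4202%) = +12.9602%

+12.96%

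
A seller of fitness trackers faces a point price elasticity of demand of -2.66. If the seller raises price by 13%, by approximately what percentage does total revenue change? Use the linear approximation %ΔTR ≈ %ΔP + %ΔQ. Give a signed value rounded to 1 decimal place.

%ΔQ ≈ Ed × %ΔP = (-2.66) × (+13%) = -34.5800%
%ΔTR ≈ %ΔP + %ΔQ = (+13%) + (-34.5800%) = -21.5800%

-21.6%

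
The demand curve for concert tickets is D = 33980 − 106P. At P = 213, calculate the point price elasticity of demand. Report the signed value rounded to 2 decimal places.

dD/dP = −106. At P = 213, D = 33980 − 106(213) = 11402.
Ed = (dD/dP)·(P/D) = −106 × (213/11402) = -1.9801…

-1.98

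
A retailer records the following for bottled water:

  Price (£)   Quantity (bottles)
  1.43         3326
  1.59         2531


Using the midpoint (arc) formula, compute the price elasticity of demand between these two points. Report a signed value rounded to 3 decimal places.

%ΔQ = (2531 − 3326) / [(3326 + 2531)/2] = -795/2928.5 = -0.271470…
%ΔP = (1.59 − 1.43) / [(1.43 + 1.59)/2] = 0.16/1.51 = 0.105960…
Arc Ed = %ΔQ / %ΔP = (-795/2928.5) / (0.16/1.51) = -2.56199…

-2.562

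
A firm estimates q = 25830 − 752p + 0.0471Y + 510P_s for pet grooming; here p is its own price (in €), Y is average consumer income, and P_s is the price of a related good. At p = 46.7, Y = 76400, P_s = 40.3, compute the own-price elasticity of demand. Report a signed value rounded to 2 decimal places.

At the given values, q = 25830 − 752(46.7) + 0.0471(76400) + 510(40.3) = 14863.04.
∂q/∂p = −752.
E = (-752) × (46.7/14863.04) = -2.3628…

-2.36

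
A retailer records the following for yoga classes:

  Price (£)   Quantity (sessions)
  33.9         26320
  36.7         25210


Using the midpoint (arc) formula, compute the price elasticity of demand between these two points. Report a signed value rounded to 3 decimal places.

-0.543

%ΔQ = (25210 − 26320) / [(26320 + 25210)/2] = -1110/25765 = -0.043081…
%ΔP = (36.7 − 33.9) / [(33.9 + 36.7)/2] = 2.8/35.3 = 0.079320…
Arc Ed = %ΔQ / %ΔP = (-1110/25765) / (2.8/35.3) = -0.54313…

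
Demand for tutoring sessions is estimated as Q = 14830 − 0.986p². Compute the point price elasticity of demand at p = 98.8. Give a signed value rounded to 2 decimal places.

dQ/dp = −2·0.986·p = -194.8336. At p = 98.8, Q = 5205.22016.
Ed = (dQ/dp)·(p/Q) = (-194.8336) × (98.8/5205.22016) = -3.6981…

-3.70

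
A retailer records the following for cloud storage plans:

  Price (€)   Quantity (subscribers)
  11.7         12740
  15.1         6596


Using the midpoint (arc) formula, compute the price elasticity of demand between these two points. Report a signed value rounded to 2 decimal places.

%ΔQ = (6596 − 12740) / [(12740 + 6596)/2] = -6144/9668 = -0.635498…
%ΔP = (15.1 − 11.7) / [(11.7 + 15.1)/2] = 3.4/13.4 = 0.253731…
Arc Ed = %ΔQ / %ΔP = (-6144/9668) / (3.4/13.4) = -2.5046…

-2.50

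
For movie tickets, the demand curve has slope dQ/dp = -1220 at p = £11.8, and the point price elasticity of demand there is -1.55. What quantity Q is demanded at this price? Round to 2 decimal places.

9287.74

Ed = (dQ/dp)·(p/Q) ⇒ Q = (dQ/dp)·p/Ed = (-1220)·11.8/(-1.55) = 9287.7419…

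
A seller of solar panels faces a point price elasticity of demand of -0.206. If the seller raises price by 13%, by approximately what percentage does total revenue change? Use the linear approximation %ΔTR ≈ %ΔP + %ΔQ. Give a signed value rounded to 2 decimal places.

%ΔQ ≈ Ed × %ΔP = (-0.206) × (+13%) = -2.6780%
%ΔTR ≈ %ΔP + %ΔQ = (+13%) + (-2.6780%) = +10.3220%

+10.32%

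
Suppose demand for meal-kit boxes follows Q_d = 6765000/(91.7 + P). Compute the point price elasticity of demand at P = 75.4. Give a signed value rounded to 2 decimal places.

dQ_d/dP = −6765000/(91.7 + P)² = -242.279. At P = 75.4, Q_d = 40484.7.
Ed = (dQ_d/dP)·(P/Q_d) = (-242.279) × (75.4/40484.7) = -0.4512…

-0.45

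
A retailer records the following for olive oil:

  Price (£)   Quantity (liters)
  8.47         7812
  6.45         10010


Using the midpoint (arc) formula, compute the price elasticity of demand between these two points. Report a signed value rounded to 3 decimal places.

%ΔQ = (10010 − 7812) / [(7812 + 10010)/2] = 2198/8911 = 0.246661…
%ΔP = (6.45 − 8.47) / [(8.47 + 6.45)/2] = -2.02/7.46 = -0.270777…
Arc Ed = %ΔQ / %ΔP = (2198/8911) / (-2.02/7.46) = -0.91093…

-0.911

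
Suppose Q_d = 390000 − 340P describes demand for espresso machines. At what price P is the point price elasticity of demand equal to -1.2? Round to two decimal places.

Ed = −340P/(390000 − 340P). Set this equal to -1.2:
340P = 1.2·(390000 − 340P) ⇒ 340P(1 + 1.2) = 1.2·390000
P = 1.2·390000 / (340·2.2) = 625.6684…

625.67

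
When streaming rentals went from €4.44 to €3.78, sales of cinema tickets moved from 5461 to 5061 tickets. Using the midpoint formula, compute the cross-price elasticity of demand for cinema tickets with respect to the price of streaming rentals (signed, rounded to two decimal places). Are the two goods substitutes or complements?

%ΔQ_{cinema tickets} = (5061 − 5461)/avg = -400/5261 = -0.076031…
%ΔP_{streaming rentals} = (3.78 − 4.44)/avg = -0.66/4.11 = -0.160583…
E_cross = (-400/5261) / (-0.66/4.11) = 0.4734…
E_cross > 0 ⇒ the goods are substitutes.

0.47; substitutes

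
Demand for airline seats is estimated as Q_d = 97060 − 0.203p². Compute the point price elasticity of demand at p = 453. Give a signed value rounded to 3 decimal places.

dQ_d/dp = −2·0.203·p = -183.918. At p = 453, Q_d = 55402.573.
Ed = (dQ_d/dp)·(p/Q_d) = (-183.918) × (453/55402.573) = -1.50380…

-1.504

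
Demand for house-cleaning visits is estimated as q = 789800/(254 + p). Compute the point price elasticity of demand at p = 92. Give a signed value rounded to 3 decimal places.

dq/dp = −789800/(254 + p)² = -6.59728. At p = 92, q = 2282.66.
Ed = (dq/dp)·(p/q) = (-6.59728) × (92/2282.66) = -0.26589…

-0.266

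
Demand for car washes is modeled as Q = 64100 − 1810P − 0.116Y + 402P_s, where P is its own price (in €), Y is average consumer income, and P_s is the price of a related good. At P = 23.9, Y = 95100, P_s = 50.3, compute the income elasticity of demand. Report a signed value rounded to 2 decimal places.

-0.37

At the given values, Q = 64100 − 1810(23.9) − 0.116(95100) + 402(50.3) = 30030.
∂Q/∂Y = -0.116.
E = (-0.116) × (95100/30030) = -0.3673…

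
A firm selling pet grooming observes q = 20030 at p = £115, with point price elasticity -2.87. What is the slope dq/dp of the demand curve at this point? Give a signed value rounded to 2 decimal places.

Ed = (dq/dp)·(p/q) ⇒ dq/dp = Ed·q/p = (-2.87)·20030/115 = -499.8791…

-499.88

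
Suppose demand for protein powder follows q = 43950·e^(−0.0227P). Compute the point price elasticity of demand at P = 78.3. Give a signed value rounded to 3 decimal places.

-1.777

dq/dP = −0.0227·q = -168.681. At P = 78.3, q = 7430.87.
Ed = (dq/dP)·(P/q) = (-168.681) × (78.3/7430.87) = -1.77741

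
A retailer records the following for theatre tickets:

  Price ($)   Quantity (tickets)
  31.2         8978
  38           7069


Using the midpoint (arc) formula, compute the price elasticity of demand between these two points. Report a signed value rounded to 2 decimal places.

-1.21

%ΔQ = (7069 − 8978) / [(8978 + 7069)/2] = -1909/8023.5 = -0.237926…
%ΔP = (38 − 31.2) / [(31.2 + 38)/2] = 6.8/34.6 = 0.196531…
Arc Ed = %ΔQ / %ΔP = (-1909/8023.5) / (6.8/34.6) = -1.2106…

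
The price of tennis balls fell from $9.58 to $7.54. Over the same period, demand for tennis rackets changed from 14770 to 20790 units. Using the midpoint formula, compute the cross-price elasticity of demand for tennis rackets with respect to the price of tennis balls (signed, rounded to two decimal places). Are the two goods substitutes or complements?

-1.42; complements

%ΔQ_{tennis rackets} = (20790 − 14770)/avg = 6020/17780 = 0.338582…
%ΔP_{tennis balls} = (7.54 − 9.58)/avg = -2.04/8.56 = -0.238317…
E_cross = (6020/17780) / (-2.04/8.56) = -1.4207…
E_cross < 0 ⇒ the goods are complements.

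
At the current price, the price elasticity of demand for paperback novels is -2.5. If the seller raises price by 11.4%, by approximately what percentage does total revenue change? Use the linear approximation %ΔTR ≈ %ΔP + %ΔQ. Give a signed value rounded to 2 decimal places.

-17.10%

%ΔQ ≈ Ed × %ΔP = (-2.5) × (+11.4%) = -28.5000%
%ΔTR ≈ %ΔP + %ΔQ = (+11.4%) + (-28.5000%) = -17.1000%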